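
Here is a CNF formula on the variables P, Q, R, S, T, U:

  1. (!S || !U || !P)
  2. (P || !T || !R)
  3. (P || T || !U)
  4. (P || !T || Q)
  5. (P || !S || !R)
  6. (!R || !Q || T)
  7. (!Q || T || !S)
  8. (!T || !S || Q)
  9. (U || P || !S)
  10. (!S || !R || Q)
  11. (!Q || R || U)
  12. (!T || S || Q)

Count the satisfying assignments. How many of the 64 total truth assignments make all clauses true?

Case analysis on Q and S:
  Q=T, S=T: remaining (P,R,T,U) ∈ {(F,F,T,T); (T,T,T,F)} — 2.
  Q=T, S=F: 5 of the 16 assignments to (P,R,T,U) work.
  Q=F, S=T: remaining (P,R,T,U) ∈ {(T,F,F,F)} — 1.
  Q=F, S=F: R free; 3 ways for (P,T,U) × 2^1 = 6.
Total: 2 + 5 + 1 + 6 = 14.

14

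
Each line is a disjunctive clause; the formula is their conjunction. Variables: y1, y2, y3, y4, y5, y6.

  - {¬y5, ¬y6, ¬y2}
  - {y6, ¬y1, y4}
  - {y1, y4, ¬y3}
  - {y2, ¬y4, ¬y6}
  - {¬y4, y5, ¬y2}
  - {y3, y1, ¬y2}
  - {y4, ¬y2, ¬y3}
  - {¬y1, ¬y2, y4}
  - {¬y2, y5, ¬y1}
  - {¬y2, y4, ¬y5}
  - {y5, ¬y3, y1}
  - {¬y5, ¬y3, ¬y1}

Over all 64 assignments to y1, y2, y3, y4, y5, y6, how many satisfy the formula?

15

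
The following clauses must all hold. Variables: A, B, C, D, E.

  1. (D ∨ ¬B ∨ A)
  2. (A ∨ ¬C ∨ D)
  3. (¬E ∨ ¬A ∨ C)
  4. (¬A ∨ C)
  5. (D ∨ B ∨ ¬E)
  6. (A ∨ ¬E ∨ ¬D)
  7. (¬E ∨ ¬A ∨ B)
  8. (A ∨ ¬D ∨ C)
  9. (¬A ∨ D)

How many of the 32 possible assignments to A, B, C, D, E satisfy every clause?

6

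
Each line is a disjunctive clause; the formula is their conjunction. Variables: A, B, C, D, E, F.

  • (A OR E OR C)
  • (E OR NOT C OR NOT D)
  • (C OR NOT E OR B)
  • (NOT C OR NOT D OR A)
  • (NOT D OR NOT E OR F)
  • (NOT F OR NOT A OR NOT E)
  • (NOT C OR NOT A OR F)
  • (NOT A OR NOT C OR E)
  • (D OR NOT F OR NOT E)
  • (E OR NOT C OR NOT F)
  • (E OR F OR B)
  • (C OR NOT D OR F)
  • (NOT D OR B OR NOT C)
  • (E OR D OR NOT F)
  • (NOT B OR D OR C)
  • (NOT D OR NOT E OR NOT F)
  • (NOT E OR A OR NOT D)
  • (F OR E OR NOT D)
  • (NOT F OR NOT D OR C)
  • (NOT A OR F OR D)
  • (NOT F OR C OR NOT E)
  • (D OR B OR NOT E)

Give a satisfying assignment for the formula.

A=F, B=T, C=T, D=F, E=F, F=F

Check each clause:
  1. (A OR C OR E) — C is true.
  2. (NOT C OR NOT D OR E) — NOT D is true.
  3. (B OR C OR NOT E) — C is true.
  4. (NOT D OR NOT C OR A) — NOT D is true.
  5. (NOT D OR F OR NOT E) — NOT E is true.
  6. (NOT E OR NOT F OR NOT A) — NOT F is true.
  7. (NOT C OR F OR NOT A) — NOT A is true.
  8. (NOT C OR NOT A OR E) — NOT A is true.
  9. (D OR NOT F OR NOT E) — NOT F is true.
  10. (NOT C OR NOT F OR E) — NOT F is true.
  11. (E OR F OR B) — B is true.
  12. (C OR NOT D OR F) — C is true.
  13. (NOT C OR B OR NOT D) — B is true.
  14. (NOT F OR D OR E) — NOT F is true.
  15. (NOT B OR D OR C) — C is true.
  16. (NOT E OR NOT D OR NOT F) — NOT F is true.
  17. (NOT D OR NOT E OR A) — NOT E is true.
  18. (F OR NOT D OR E) — NOT D is true.
  19. (NOT F OR C OR NOT D) — NOT F is true.
  20. (D OR NOT A OR F) — NOT A is true.
  21. (NOT F OR NOT E OR C) — NOT F is true.
  22. (D OR NOT E OR B) — B is true.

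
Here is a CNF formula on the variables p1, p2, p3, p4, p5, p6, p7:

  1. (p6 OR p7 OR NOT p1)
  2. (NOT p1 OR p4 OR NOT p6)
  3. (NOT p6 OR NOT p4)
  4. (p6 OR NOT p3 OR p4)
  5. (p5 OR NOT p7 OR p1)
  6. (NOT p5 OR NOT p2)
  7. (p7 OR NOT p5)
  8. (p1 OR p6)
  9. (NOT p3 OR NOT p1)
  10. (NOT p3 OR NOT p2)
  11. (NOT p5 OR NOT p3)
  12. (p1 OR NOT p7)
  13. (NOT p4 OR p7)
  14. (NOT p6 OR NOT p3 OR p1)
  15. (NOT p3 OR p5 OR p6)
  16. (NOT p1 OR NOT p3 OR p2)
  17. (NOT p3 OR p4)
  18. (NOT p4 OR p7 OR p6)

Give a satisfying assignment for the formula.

Pure literal: p3 appears only negated; assign p3 = False.
Branch on p1: take p1 = True.
The remaining clauses are satisfied by p2 = False, p4 = False, p5 = False, p6 = False, p7 = True.
Every clause has at least one true literal under this assignment.

p1 = True, p2 = False, p3 = False, p4 = False, p5 = False, p6 = False, p7 = True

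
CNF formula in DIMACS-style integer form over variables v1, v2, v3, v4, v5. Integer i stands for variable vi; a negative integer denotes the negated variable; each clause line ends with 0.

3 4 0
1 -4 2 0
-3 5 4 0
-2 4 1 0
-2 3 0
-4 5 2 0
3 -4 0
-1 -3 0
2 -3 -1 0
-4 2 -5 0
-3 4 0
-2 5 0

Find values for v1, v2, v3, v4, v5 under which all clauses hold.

Set v1 = False and propagate.
Set v2 = True and propagate.
  then v4 is forced to True.
  then v3 is forced to True.
  then v5 is forced to True.
Check each clause:
  1. (v4 OR v3) — v3 is true.
  2. (v1 OR NOT v4 OR v2) — v2 is true.
  3. (v5 OR NOT v3 OR v4) — v4 is true.
  4. (v4 OR v1 OR NOT v2) — v4 is true.
  5. (NOT v2 OR v3) — v3 is true.
  6. (v5 OR v2 OR NOT v4) — v2 is true.
  7. (NOT v4 OR v3) — v3 is true.
  8. (NOT v3 OR NOT v1) — NOT v1 is true.
  9. (NOT v1 OR v2 OR NOT v3) — v2 is true.
  10. (NOT v5 OR v2 OR NOT v4) — v2 is true.
  11. (v4 OR NOT v3) — v4 is true.
  12. (NOT v2 OR v5) — v5 is true.

v1=False, v2=True, v3=True, v4=True, v5=True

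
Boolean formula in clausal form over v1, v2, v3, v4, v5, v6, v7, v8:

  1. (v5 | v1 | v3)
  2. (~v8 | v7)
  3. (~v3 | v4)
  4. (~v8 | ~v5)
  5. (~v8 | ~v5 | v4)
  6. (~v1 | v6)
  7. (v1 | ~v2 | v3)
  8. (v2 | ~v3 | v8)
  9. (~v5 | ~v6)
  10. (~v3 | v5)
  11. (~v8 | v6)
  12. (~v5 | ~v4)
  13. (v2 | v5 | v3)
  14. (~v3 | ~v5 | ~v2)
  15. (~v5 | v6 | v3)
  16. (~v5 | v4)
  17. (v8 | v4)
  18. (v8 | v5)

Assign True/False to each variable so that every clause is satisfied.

v1=T, v2=T, v3=F, v4=F, v5=F, v6=T, v7=T, v8=T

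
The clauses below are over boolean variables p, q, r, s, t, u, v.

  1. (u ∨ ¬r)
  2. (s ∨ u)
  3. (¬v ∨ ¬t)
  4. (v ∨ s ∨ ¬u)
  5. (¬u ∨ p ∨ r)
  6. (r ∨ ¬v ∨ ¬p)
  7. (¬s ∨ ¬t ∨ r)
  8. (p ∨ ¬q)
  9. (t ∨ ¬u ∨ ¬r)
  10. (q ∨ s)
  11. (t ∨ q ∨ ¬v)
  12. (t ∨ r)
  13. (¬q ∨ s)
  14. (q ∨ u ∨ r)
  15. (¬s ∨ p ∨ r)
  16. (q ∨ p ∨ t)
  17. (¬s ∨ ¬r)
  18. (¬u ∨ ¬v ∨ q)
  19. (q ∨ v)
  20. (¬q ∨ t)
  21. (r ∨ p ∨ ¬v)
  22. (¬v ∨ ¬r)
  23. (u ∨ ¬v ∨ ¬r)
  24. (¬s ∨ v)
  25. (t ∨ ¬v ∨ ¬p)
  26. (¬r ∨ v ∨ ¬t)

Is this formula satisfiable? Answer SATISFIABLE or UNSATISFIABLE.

r = True:
  propagation gives u=True, t=True, v=False; an empty clause results — contradiction.
r = False:
  propagation gives t=True, v=False, s=False, u=True; an empty clause results — contradiction.
Every branch closes, so no satisfying assignment exists.

UNSATISFIABLE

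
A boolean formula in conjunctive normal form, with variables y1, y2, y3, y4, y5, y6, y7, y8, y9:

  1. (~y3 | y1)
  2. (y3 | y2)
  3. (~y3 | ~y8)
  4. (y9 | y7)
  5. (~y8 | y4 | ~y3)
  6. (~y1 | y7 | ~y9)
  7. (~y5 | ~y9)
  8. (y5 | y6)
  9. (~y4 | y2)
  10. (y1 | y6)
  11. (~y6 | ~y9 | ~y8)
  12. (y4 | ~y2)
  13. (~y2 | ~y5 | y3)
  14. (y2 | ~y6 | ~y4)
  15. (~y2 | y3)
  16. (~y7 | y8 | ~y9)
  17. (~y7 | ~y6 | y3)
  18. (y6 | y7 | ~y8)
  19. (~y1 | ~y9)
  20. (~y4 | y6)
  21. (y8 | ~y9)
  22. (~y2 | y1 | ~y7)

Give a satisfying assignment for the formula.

y1=T  y2=T  y3=T  y4=T  y5=F  y6=T  y7=T  y8=F  y9=F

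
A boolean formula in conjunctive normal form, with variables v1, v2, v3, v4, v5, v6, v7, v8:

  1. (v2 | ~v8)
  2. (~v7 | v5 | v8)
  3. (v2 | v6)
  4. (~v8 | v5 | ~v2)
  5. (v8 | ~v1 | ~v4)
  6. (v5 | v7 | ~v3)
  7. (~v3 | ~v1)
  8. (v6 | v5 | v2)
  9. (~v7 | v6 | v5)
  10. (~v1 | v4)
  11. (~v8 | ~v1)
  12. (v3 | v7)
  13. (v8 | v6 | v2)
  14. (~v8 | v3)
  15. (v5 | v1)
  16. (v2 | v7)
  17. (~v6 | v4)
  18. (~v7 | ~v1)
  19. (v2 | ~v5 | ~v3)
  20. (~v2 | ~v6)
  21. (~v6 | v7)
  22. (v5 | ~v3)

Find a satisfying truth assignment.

v1=False, v2=True, v3=True, v4=False, v5=True, v6=False, v7=True, v8=False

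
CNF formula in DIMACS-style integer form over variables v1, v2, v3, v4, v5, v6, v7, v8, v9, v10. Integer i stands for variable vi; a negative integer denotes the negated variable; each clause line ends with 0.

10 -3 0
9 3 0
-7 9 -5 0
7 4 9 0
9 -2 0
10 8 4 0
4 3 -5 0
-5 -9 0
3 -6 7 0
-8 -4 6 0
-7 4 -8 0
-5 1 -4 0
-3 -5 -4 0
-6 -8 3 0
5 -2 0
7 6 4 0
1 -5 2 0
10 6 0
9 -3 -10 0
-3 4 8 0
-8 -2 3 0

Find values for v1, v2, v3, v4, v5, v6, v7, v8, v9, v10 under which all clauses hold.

v1=F, v2=F, v3=F, v4=T, v5=F, v6=F, v7=F, v8=F, v9=T, v10=T

Try v1 = False.
Set v2 = False and propagate.
  then v5 is forced to False.
The remaining clauses are satisfied by v3 = False, v4 = True, v6 = False, v7 = False, v8 = False, v9 = True, v10 = True.
Every clause has at least one true literal under this assignment.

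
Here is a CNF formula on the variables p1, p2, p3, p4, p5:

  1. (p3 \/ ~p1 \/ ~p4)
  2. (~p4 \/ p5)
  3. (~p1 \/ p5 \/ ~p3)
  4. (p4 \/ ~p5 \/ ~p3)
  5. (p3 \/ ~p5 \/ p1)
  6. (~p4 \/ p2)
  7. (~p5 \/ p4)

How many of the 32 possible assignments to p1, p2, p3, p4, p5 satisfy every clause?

8

Case analysis on p4 and p5:
  p4=T, p5=T: remaining (p1,p2,p3) ∈ {(F,T,T); (T,T,T)} — 2.
  p4=T, p5=F: a clause becomes empty — 0.
  p4=F, p5=T: a clause becomes empty — 0.
  p4=F, p5=F: p2 free; 3 ways for (p1,p3) × 2^1 = 6.
Total: 2 + 0 + 0 + 6 = 8.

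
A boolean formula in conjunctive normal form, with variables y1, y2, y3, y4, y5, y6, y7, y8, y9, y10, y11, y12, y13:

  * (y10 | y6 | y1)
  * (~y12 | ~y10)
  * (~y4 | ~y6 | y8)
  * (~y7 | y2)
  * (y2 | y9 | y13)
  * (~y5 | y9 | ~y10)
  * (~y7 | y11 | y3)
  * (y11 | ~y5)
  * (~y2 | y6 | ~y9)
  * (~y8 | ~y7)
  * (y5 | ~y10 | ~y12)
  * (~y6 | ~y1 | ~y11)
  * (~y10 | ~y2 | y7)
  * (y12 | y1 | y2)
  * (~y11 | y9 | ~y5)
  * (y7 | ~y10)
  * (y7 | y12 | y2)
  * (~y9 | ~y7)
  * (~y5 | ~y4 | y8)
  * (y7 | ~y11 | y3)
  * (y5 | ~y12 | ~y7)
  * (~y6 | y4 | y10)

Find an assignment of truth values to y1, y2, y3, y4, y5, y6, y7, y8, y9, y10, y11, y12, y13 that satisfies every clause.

y1=1, y2=1, y3=1, y4=0, y5=0, y6=0, y7=0, y8=1, y9=0, y10=0, y11=1, y12=1, y13=1

y3 occurs only positively in the remaining clauses — set y3 = True.
y13 occurs only positively in the remaining clauses — set y13 = True.
Try y1 = True.
The remaining clauses are satisfied by y2 = True, y4 = False, y5 = False, y6 = False, y7 = False, y8 = True, y9 = False, y10 = False, y11 = True, y12 = True.
Check each clause:
  1. (y6 | y10 | y1) — y1 is true.
  2. (~y10 | ~y12) — ~y10 is true.
  3. (~y6 | y8 | ~y4) — y8 is true.
  4. (y2 | ~y7) — ~y7 is true.
  5. (y13 | y2 | y9) — y2 is true.
  6. (y9 | ~y10 | ~y5) — ~y5 is true.
  7. (~y7 | y11 | y3) — y11 is true.
  8. (y11 | ~y5) — y11 is true.
  9. (~y9 | y6 | ~y2) — ~y9 is true.
  10. (~y8 | ~y7) — ~y7 is true.
  11. (y5 | ~y10 | ~y12) — ~y10 is true.
  12. (~y6 | ~y1 | ~y11) — ~y6 is true.
  13. (~y10 | y7 | ~y2) — ~y10 is true.
  14. (y2 | y1 | y12) — y1 is true.
  15. (~y11 | y9 | ~y5) — ~y5 is true.
  16. (~y10 | y7) — ~y10 is true.
  17. (y7 | y12 | y2) — y2 is true.
  18. (~y9 | ~y7) — ~y7 is true.
  19. (~y5 | y8 | ~y4) — y8 is true.
  20. (~y11 | y7 | y3) — y3 is true.
  21. (~y12 | ~y7 | y5) — ~y7 is true.
  22. (y4 | y10 | ~y6) — ~y6 is true.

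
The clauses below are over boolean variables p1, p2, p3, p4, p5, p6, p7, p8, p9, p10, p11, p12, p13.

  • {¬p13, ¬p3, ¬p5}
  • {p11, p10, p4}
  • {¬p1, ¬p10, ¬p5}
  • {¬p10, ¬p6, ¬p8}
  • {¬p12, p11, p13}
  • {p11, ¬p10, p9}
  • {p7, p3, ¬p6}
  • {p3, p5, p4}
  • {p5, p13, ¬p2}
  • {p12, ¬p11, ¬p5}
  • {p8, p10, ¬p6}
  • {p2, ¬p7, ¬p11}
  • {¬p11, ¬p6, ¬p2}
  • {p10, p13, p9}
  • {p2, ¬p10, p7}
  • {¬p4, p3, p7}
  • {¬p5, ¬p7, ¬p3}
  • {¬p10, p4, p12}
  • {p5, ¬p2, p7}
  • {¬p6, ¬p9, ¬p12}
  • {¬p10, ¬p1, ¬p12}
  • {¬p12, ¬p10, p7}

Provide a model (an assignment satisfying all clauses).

p1 = 0, p2 = 0, p3 = 0, p4 = 1, p5 = 1, p6 = 1, p7 = 1, p8 = 0, p9 = 1, p10 = 1, p11 = 0, p12 = 0, p13 = 0

p1 occurs only negated in the remaining clauses — set p1 = False.
Try p2 = False.
Set p3 = False and propagate.
Branch on p4: take p4 = True.
  then p7 is forced to True.
  then p11 is forced to False.
The remaining clauses are satisfied by p5 = True, p6 = True, p8 = False, p9 = True, p10 = True, p12 = False, p13 = False.
Every clause has at least one true literal under this assignment.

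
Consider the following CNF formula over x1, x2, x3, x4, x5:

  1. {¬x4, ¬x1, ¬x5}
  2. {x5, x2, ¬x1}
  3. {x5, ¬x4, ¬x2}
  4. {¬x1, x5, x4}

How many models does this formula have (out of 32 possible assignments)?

Split on x5, then x1.
  x5=1, x1=1: remaining (x2,x3,x4) ∈ {(0,0,0); (0,1,0); (1,0,0); (1,1,0)} — 4.
  x5=1, x1=0: x2, x3, x4 free → 2^3 = 8.
  x5=0, x1=1: a clause becomes empty — 0.
  x5=0, x1=0: x3 free; 3 ways for (x2,x4) × 2^1 = 6.
Total: 4 + 8 + 0 + 6 = 18.

18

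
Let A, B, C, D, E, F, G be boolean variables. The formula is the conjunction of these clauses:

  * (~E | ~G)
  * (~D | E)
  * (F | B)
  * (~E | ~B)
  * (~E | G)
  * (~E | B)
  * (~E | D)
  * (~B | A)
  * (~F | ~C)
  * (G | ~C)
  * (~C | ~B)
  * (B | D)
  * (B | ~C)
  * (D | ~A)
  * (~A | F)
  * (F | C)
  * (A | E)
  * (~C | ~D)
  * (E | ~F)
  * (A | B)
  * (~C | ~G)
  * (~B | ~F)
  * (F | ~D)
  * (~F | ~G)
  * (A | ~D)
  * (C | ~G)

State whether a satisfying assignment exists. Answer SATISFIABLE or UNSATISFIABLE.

B = True:
  propagation gives E=False, D=False, A=True; an empty clause results — contradiction.
B = False:
  propagation gives F=True, E=False; an empty clause results — contradiction.
Every branch closes, so no satisfying assignment exists.

UNSATISFIABLE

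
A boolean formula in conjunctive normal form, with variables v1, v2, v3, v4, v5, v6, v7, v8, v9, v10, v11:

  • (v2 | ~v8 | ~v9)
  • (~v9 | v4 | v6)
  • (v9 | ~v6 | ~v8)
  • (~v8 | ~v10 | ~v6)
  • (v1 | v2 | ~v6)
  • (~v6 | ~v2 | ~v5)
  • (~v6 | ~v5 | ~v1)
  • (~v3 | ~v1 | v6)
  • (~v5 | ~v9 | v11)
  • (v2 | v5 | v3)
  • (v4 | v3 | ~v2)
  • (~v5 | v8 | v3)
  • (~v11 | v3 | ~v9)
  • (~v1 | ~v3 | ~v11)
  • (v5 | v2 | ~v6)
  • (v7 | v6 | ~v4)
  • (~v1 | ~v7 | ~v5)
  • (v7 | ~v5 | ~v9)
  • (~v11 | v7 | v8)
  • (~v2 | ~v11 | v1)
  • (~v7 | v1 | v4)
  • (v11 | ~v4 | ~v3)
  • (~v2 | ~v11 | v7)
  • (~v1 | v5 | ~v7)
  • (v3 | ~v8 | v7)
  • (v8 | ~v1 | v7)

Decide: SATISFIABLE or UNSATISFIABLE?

SATISFIABLE

v10 occurs only negated in the remaining clauses — set v10 = False.
Set v1 = False and propagate.
For the remaining variables, v2 = True, v3 = False, v4 = True, v5 = False, v6 = False, v7 = True, v8 = False, v9 = True, v11 = False works.
So v1 = 0, v2 = 1, v3 = 0, v4 = 1, v5 = 0, v6 = 0, v7 = 1, v8 = 0, v9 = 1, v10 = 0, v11 = 0 is a satisfying assignment.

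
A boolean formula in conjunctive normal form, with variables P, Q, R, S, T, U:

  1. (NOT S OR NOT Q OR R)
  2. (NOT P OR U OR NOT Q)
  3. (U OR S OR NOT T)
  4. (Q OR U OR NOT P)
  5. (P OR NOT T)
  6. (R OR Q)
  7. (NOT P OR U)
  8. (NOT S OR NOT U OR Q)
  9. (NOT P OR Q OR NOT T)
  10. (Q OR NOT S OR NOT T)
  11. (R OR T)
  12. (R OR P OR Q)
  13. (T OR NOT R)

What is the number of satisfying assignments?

3

Satisfying assignments:
  P=1 Q=1 R=0 S=0 T=1 U=1
  P=1 Q=1 R=1 S=0 T=1 U=1
  P=1 Q=1 R=1 S=1 T=1 U=1
Count: 3.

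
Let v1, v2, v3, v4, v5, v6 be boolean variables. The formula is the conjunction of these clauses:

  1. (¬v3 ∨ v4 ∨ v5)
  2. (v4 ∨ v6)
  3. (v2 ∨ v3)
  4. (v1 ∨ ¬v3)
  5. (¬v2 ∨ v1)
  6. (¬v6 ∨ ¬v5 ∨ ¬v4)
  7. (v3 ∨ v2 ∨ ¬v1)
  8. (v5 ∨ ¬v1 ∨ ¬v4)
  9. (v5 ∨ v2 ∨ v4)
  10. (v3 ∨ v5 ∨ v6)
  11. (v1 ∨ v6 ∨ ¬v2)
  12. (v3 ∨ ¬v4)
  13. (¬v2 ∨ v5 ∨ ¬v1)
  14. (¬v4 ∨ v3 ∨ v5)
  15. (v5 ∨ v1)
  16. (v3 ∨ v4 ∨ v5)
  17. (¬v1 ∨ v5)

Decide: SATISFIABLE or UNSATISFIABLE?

SATISFIABLE

Branch on v1: take v1 = True.
  then v5 is forced to True.
Branch on v2: take v2 = False.
  then v3 is forced to True.
The remaining clauses are satisfied by v4 = False, v6 = True.
So v1 = True  v2 = False  v3 = True  v4 = False  v5 = True  v6 = True is a satisfying assignment.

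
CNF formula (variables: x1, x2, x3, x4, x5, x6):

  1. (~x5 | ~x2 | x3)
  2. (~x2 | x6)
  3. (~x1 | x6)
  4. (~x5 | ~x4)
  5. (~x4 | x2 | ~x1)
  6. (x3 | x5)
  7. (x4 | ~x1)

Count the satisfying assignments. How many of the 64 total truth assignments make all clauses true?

Case analysis on x1 and x2:
  x1=T, x2=T: remaining (x3,x4,x5,x6) ∈ {(T,T,F,T)} — 1.
  x1=T, x2=F: a clause becomes empty — 0.
  x1=F, x2=T: remaining (x3,x4,x5,x6) ∈ {(T,F,F,T); (T,F,T,T); (T,T,F,T)} — 3.
  x1=F, x2=F: x6 free; 4 ways for (x3,x4,x5) × 2^1 = 8.
Total: 1 + 0 + 3 + 8 = 12.

12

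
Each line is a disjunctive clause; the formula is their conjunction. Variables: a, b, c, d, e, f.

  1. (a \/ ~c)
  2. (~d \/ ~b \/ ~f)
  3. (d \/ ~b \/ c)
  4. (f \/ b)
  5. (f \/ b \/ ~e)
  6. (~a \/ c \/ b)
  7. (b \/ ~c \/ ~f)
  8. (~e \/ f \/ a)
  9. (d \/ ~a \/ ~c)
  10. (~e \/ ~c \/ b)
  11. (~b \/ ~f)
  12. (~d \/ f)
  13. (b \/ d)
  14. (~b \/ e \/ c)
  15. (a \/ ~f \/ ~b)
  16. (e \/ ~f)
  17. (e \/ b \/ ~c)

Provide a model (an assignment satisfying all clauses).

Try a = False.
  then c is forced to False.
Branch on b: take b = False.
  then f is forced to True.
  then d is forced to True.
  then e is forced to True.

a = 0, b = 0, c = 0, d = 1, e = 1, f = 1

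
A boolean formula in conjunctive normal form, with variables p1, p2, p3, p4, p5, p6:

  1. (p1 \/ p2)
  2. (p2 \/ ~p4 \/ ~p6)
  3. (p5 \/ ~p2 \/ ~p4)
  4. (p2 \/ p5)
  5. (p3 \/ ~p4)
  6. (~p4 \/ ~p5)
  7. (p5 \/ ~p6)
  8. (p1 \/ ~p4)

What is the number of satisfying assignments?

Split on p4, then p2.
  p4=1, p2=1: a clause becomes empty — 0.
  p4=1, p2=0: a clause becomes empty — 0.
  p4=0, p2=1: p1, p3 free; 3 ways for (p5,p6) × 2^2 = 12.
  p4=0, p2=0: remaining (p1,p3,p5,p6) ∈ {(1,0,1,0); (1,0,1,1); (1,1,1,0); (1,1,1,1)} — 4.
Total: 0 + 0 + 12 + 4 = 16.

16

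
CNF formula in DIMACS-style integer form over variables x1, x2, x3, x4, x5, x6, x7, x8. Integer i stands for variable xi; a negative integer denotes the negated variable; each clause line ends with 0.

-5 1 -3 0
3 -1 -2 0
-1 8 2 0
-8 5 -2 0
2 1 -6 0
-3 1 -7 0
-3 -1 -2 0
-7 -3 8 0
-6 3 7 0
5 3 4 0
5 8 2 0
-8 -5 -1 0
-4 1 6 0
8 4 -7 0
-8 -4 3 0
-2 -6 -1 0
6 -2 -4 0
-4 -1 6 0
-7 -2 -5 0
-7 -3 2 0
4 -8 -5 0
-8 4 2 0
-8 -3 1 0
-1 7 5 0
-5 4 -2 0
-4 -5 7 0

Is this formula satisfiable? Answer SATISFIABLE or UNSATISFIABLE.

Try x1 = False.
Branch on x2: take x2 = True.
The remaining clauses are satisfied by x3 = True, x4 = True, x5 = False, x6 = True, x7 = False, x8 = False.
Every clause has at least one true literal under this assignment.
So x1=F  x2=T  x3=T  x4=T  x5=F  x6=T  x7=F  x8=F is a satisfying assignment.

SATISFIABLE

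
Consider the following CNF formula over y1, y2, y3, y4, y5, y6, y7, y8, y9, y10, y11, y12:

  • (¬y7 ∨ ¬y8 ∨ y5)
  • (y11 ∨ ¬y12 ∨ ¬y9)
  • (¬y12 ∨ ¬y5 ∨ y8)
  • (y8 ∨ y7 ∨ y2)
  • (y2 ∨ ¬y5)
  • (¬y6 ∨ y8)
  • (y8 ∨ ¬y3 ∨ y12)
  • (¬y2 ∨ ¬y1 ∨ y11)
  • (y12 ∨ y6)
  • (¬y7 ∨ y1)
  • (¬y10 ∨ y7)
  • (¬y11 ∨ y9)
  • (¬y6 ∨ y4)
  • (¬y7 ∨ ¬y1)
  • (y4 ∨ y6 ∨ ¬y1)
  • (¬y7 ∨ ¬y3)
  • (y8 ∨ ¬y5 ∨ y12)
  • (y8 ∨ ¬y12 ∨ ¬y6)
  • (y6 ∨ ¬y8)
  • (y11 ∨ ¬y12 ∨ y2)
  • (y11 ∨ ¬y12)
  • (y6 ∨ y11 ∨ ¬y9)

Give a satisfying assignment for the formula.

y1=True, y2=True, y3=True, y4=True, y5=False, y6=False, y7=False, y8=False, y9=True, y10=False, y11=True, y12=True

Pure literal: y4 appears only positively; assign y4 = True.
y10 occurs only negated in the remaining clauses — set y10 = False.
Set y1 = True and propagate.
  then y7 is forced to False.
For the remaining variables, y2 = True, y3 = True, y5 = False, y6 = False, y8 = False, y9 = True, y11 = True, y12 = True works.
Check each clause:
  1. (y5 ∨ ¬y8 ∨ ¬y7) — ¬y8 is true.
  2. (¬y12 ∨ ¬y9 ∨ y11) — y11 is true.
  3. (¬y5 ∨ ¬y12 ∨ y8) — ¬y5 is true.
  4. (y2 ∨ y7 ∨ y8) — y2 is true.
  5. (¬y5 ∨ y2) — y2 is true.
  6. (y8 ∨ ¬y6) — ¬y6 is true.
  7. (y12 ∨ ¬y3 ∨ y8) — y12 is true.
  8. (y11 ∨ ¬y2 ∨ ¬y1) — y11 is true.
  9. (y6 ∨ y12) — y12 is true.
  10. (y1 ∨ ¬y7) — ¬y7 is true.
  11. (¬y10 ∨ y7) — ¬y10 is true.
  12. (¬y11 ∨ y9) — y9 is true.
  13. (y4 ∨ ¬y6) — ¬y6 is true.
  14. (¬y1 ∨ ¬y7) — ¬y7 is true.
  15. (¬y1 ∨ y4 ∨ y6) — y4 is true.
  16. (¬y3 ∨ ¬y7) — ¬y7 is true.
  17. (y12 ∨ y8 ∨ ¬y5) — ¬y5 is true.
  18. (y8 ∨ ¬y6 ∨ ¬y12) — ¬y6 is true.
  19. (y6 ∨ ¬y8) — ¬y8 is true.
  20. (y11 ∨ y2 ∨ ¬y12) — y2 is true.
  21. (¬y12 ∨ y11) — y11 is true.
  22. (¬y9 ∨ y6 ∨ y11) — y11 is true.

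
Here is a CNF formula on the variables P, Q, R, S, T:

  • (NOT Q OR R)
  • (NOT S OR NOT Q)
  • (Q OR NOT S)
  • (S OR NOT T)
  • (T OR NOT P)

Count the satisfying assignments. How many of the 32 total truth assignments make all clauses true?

3

Satisfying assignments:
  P=0 Q=0 R=0 S=0 T=0
  P=0 Q=0 R=1 S=0 T=0
  P=0 Q=1 R=1 S=0 T=0
Count: 3.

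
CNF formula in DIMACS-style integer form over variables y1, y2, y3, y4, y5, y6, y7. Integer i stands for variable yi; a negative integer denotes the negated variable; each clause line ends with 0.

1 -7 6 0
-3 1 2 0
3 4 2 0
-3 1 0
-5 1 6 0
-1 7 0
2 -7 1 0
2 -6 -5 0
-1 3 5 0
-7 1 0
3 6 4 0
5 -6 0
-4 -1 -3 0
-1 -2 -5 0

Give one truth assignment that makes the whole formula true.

y1=F  y2=T  y3=F  y4=T  y5=F  y6=F  y7=F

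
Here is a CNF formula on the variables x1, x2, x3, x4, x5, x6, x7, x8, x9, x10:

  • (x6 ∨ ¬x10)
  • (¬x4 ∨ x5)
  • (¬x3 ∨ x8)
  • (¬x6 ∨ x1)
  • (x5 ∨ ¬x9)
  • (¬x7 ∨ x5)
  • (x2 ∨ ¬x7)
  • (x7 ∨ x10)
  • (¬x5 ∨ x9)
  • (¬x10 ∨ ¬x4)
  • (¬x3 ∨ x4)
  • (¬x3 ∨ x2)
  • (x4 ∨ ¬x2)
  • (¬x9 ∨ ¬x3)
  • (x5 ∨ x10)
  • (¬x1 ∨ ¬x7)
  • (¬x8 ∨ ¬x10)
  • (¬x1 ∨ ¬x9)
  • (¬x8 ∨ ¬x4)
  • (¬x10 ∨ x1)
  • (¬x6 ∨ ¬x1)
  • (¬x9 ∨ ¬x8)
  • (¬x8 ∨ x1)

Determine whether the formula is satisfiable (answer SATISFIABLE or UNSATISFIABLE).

SATISFIABLE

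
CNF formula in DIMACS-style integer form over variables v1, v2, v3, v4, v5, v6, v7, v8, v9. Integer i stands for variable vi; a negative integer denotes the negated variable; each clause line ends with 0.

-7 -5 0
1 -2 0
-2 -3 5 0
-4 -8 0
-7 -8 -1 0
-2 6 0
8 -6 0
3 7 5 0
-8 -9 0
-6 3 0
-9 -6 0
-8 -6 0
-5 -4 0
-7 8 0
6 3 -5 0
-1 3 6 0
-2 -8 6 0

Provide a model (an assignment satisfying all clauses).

Pure literal: v2 appears only negated; assign v2 = False.
v4 occurs only negated in the remaining clauses — set v4 = False.
Branch on v1: take v1 = True.
Try v3 = True.
Set v5 = True and propagate.
  then v7 is forced to False.
The remaining clauses are satisfied by v6 = False, v8 = False, v9 = True.

v1=True  v2=False  v3=True  v4=False  v5=True  v6=False  v7=False  v8=False  v9=True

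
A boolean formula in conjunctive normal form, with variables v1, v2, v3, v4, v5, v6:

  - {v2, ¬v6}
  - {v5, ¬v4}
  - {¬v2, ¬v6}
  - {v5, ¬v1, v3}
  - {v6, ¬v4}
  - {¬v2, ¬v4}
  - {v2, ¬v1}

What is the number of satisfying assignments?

11

Split on v2, then v4.
  v2=1, v4=1: a clause becomes empty — 0.
  v2=1, v4=0: 7 of the 16 assignments to (v1,v3,v5,v6) work.
  v2=0, v4=1: a clause becomes empty — 0.
  v2=0, v4=0: remaining (v1,v3,v5,v6) ∈ {(0,0,0,0); (0,0,1,0); (0,1,0,0); (0,1,1,0)} — 4.
Total: 0 + 7 + 0 + 4 = 11.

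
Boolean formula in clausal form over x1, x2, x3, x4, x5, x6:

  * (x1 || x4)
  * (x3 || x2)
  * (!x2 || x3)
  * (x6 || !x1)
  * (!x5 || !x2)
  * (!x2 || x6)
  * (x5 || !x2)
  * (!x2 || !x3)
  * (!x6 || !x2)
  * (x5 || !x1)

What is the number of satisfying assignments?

6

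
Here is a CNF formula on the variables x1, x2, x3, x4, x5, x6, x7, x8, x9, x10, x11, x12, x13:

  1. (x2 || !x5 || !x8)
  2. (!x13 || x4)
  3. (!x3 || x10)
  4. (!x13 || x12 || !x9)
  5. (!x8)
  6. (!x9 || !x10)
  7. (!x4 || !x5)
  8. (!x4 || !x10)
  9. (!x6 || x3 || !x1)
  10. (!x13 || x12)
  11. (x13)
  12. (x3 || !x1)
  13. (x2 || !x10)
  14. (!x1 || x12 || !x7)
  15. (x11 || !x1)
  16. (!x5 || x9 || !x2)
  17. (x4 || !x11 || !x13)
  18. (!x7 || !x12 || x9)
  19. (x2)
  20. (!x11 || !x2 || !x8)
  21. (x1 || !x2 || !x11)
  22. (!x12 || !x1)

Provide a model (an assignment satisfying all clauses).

x1 = F  x2 = T  x3 = F  x4 = T  x5 = F  x6 = F  x7 = F  x8 = F  x9 = T  x10 = F  x11 = F  x12 = T  x13 = T

Unit propagation: (!x8) forces x8 = False.
The clause (x13) is unit: x13 must be True.
The clause (x4) is unit: x4 must be True.
The clause (!x5) is unit: x5 must be False.
The clause (!x10) is unit: x10 must be False.
Unit propagation: (!x3) forces x3 = False.
Unit propagation: (x12) forces x12 = True.
The clause (!x1) is unit: x1 must be False.
Unit propagation: (x2) forces x2 = True.
(!x11) is a unit clause, so x11 = False.
x7 occurs only negated in the remaining clauses — set x7 = False.
x9 occurs only positively in the remaining clauses — set x9 = True.
x6 is now unconstrained; take x6 = False.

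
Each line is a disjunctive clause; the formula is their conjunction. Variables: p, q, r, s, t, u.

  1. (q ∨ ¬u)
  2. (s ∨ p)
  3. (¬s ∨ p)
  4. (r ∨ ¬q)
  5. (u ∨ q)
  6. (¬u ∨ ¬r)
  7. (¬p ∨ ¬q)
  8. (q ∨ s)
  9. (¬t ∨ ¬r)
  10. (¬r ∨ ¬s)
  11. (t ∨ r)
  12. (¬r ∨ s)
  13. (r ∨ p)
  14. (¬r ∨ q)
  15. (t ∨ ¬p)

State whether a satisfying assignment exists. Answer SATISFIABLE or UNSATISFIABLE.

r = True:
  propagation gives u=False, q=True, p=False, s=True; an empty clause results — contradiction.
r = False:
  propagation gives q=False, u=False; an empty clause results — contradiction.
Every branch closes, so no satisfying assignment exists.

UNSATISFIABLE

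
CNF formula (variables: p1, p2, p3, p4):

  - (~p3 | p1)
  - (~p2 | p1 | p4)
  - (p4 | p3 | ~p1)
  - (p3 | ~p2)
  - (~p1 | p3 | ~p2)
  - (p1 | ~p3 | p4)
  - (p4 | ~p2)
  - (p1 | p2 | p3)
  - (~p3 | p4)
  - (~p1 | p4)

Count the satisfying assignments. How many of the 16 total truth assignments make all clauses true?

3

The models are:
  p1=T p2=F p3=F p4=T
  p1=T p2=F p3=T p4=T
  p1=T p2=T p3=T p4=T
Count: 3.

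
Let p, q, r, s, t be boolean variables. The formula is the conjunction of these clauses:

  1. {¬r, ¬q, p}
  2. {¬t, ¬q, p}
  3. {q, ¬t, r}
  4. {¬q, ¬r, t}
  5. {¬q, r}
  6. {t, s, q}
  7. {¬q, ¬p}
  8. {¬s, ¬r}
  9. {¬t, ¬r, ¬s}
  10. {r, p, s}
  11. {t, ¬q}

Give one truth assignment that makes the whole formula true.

p=True  q=False  r=False  s=True  t=False

Check each clause:
  1. {¬q, p, ¬r} — p is true.
  2. {p, ¬t, ¬q} — p is true.
  3. {r, ¬t, q} — ¬t is true.
  4. {¬q, ¬r, t} — ¬r is true.
  5. {r, ¬q} — ¬q is true.
  6. {s, q, t} — s is true.
  7. {¬q, ¬p} — ¬q is true.
  8. {¬r, ¬s} — ¬r is true.
  9. {¬s, ¬r, ¬t} — ¬t is true.
  10. {r, s, p} — p is true.
  11. {t, ¬q} — ¬q is true.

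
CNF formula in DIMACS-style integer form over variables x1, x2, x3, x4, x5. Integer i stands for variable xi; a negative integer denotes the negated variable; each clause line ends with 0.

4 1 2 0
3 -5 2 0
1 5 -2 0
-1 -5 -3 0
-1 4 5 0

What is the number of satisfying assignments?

Case analysis on x1 and x5:
  x1=T, x5=T: remaining (x2,x3,x4) ∈ {(T,F,F); (T,F,T)} — 2.
  x1=T, x5=F: remaining (x2,x3,x4) ∈ {(F,F,T); (F,T,T); (T,F,T); (T,T,T)} — 4.
  x1=F, x5=T: 5 of the 8 assignments to (x2,x3,x4) work.
  x1=F, x5=F: remaining (x2,x3,x4) ∈ {(F,F,T); (F,T,T)} — 2.
Total: 2 + 4 + 5 + 2 = 13.

13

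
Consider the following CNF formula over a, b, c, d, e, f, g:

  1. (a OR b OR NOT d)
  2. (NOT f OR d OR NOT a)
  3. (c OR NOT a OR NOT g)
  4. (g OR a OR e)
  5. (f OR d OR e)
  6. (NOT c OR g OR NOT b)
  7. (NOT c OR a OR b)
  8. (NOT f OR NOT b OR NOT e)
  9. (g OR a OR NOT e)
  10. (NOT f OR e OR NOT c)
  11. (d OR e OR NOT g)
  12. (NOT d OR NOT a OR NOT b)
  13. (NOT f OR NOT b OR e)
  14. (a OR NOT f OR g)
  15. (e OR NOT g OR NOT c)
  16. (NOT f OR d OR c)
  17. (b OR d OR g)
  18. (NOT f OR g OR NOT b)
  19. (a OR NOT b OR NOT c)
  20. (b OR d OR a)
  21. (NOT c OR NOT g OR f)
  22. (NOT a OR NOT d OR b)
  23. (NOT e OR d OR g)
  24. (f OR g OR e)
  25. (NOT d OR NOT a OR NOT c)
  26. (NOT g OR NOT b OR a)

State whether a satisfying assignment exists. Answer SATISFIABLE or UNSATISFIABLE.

UNSATISFIABLE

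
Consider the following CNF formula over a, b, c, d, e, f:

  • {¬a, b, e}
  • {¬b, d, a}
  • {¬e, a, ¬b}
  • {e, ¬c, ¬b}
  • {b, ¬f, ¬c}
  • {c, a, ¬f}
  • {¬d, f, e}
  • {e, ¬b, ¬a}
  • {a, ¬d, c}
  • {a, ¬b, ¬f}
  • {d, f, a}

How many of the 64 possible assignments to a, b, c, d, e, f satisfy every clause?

Split on a, then b.
  a=T, b=T: forces e=T; c, d, f free → 2^3 = 8.
  a=T, b=F: d free; 3 ways for (c,e,f) × 2^1 = 6.
  a=F, b=T: a clause becomes empty — 0.
  a=F, b=F: remaining (c,d,e,f) ∈ {(T,T,T,F)} — 1.
Total: 8 + 6 + 0 + 1 = 15.

15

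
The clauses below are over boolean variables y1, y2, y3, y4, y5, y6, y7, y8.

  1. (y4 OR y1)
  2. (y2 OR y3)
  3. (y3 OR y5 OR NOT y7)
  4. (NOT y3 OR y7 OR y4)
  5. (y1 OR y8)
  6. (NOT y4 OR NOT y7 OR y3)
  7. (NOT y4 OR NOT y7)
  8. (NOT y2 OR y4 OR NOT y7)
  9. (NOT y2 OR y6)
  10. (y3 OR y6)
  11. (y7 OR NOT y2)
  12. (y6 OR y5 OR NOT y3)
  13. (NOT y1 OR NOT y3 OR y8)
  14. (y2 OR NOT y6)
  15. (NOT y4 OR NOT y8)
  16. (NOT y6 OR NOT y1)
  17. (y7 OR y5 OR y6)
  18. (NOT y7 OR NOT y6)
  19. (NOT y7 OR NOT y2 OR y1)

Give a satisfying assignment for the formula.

y1=T, y2=F, y3=T, y4=F, y5=T, y6=F, y7=T, y8=T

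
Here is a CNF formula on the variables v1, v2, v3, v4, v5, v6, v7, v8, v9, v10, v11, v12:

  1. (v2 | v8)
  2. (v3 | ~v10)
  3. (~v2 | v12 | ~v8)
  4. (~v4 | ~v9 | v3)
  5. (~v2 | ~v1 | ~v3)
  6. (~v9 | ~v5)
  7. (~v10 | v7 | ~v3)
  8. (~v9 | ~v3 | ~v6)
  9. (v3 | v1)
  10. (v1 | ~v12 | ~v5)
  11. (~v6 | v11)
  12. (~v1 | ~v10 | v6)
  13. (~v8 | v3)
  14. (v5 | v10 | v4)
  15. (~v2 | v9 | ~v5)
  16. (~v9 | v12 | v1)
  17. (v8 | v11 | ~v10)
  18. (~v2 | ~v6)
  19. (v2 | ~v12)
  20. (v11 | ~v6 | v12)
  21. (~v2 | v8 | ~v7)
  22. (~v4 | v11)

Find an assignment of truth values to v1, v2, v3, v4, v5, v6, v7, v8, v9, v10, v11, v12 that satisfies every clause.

v11 occurs only positively in the remaining clauses — set v11 = True.
Set v1 = False and propagate.
  then v3 is forced to True.
For the remaining variables, v2 = True, v4 = False, v5 = False, v6 = False, v7 = True, v8 = True, v9 = True, v10 = True, v12 = True works.
Every clause has at least one true literal under this assignment.

v1 = False  v2 = True  v3 = True  v4 = False  v5 = False  v6 = False  v7 = True  v8 = True  v9 = True  v10 = True  v11 = True  v12 = True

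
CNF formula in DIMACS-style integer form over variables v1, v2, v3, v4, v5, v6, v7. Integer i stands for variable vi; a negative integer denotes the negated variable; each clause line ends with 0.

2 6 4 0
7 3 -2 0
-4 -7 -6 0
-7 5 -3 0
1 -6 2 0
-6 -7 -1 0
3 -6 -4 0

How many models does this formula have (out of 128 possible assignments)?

Case analysis on v6 and v7:
  v6=T, v7=T: remaining (v1,v2,v3,v4,v5) ∈ {(F,T,F,F,F); (F,T,F,F,T); (F,T,T,F,T)} — 3.
  v6=T, v7=F: v5 free; 7 ways for (v1,v2,v3,v4) × 2^1 = 14.
  v6=F, v7=T: v1 free; 9 ways for (v2,v3,v4,v5) × 2^1 = 18.
  v6=F, v7=F: v1, v5 free; 4 ways for (v2,v3,v4) × 2^2 = 16.
Total: 3 + 14 + 18 + 16 = 51.

51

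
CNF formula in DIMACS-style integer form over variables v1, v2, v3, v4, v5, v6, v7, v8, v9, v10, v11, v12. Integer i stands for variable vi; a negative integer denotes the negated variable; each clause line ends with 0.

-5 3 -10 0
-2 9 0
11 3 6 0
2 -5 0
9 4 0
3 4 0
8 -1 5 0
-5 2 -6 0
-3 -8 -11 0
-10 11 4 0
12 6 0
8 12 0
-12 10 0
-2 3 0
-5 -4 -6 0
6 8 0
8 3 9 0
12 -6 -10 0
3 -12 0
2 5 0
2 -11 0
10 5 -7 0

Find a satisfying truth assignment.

v1 = F, v2 = T, v3 = T, v4 = F, v5 = F, v6 = T, v7 = T, v8 = F, v9 = T, v10 = T, v11 = T, v12 = T

Pure literal: v1 appears only negated; assign v1 = False.
v9 occurs only positively in the remaining clauses — set v9 = True.
Set v2 = True and propagate.
  then v3 is forced to True.
For the remaining variables, v4 = False, v5 = False, v6 = True, v7 = True, v8 = False, v10 = True, v11 = True, v12 = True works.
Every clause has at least one true literal under this assignment.
Check each clause:
  1. {¬v10, ¬v5, v3} — v3 is true.
  2. {v9, ¬v2} — v9 is true.
  3. {v6, v11, v3} — v11 is true.
  4. {¬v5, v2} — v2 is true.
  5. {v9, v4} — v9 is true.
  6. {v4, v3} — v3 is true.
  7. {v8, v5, ¬v1} — ¬v1 is true.
  8. {¬v6, ¬v5, v2} — v2 is true.
  9. {¬v3, ¬v8, ¬v11} — ¬v8 is true.
  10. {v4, v11, ¬v10} — v11 is true.
  11. {v12, v6} — v12 is true.
  12. {v12, v8} — v12 is true.
  13. {¬v12, v10} — v10 is true.
  14. {v3, ¬v2} — v3 is true.
  15. {¬v4, ¬v6, ¬v5} — ¬v5 is true.
  16. {v6, v8} — v6 is true.
  17. {v9, v3, v8} — v9 is true.
  18. {¬v6, ¬v10, v12} — v12 is true.
  19. {v3, ¬v12} — v3 is true.
  20. {v2, v5} — v2 is true.
  21. {¬v11, v2} — v2 is true.
  22. {¬v7, v5, v10} — v10 is true.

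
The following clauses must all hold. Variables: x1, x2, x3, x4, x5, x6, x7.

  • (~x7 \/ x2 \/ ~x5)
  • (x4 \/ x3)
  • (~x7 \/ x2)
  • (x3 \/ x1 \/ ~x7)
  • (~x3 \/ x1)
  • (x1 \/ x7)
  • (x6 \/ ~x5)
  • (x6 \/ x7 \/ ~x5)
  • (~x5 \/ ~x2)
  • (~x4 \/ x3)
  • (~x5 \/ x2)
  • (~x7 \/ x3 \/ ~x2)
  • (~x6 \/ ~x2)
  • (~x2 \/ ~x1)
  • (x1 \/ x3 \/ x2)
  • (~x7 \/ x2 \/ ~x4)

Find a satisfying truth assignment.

x1=True, x2=False, x3=True, x4=False, x5=False, x6=True, x7=False

x5 occurs only negated in the remaining clauses — set x5 = False.
Set x1 = True and propagate.
  then x2 is forced to False.
  then x7 is forced to False.
Branch on x3: take x3 = True.
x4, x6 are now unconstrained; take x4 = False, x6 = True.
Every clause has at least one true literal under this assignment.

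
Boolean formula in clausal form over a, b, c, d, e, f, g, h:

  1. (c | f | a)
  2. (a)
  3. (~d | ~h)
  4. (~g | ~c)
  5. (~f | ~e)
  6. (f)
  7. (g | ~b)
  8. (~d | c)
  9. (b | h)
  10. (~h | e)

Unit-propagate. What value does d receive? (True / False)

Unit clause (a) sets a = True.
(f) stands alone — f = True.
In (~f | ~e), ~f is now false; ~e must hold, so e = False.
In (~h | e), e is now false; ~h must hold, so h = False.
(b | h): since h = False, the clause reduces to (b). b = True.
(g | ~b) with b = True leaves only g, so g = True.
In (~g | ~c), ~g is now false; ~c must hold, so c = False.
(c | ~d): since c = False, the clause reduces to (~d). d = False.

False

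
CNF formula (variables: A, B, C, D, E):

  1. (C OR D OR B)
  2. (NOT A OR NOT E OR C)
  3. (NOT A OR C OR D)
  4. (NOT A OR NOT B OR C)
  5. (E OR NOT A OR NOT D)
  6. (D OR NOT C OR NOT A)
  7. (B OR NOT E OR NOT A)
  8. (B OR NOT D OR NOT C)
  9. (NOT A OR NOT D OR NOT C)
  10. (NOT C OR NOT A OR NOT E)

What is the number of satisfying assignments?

Split on A, then C.
  A=T, C=T: a clause becomes empty — 0.
  A=T, C=F: a clause becomes empty — 0.
  A=F, C=T: E free; 3 ways for (B,D) × 2^1 = 6.
  A=F, C=F: E free; 3 ways for (B,D) × 2^1 = 6.
Total: 0 + 0 + 6 + 6 = 12.

12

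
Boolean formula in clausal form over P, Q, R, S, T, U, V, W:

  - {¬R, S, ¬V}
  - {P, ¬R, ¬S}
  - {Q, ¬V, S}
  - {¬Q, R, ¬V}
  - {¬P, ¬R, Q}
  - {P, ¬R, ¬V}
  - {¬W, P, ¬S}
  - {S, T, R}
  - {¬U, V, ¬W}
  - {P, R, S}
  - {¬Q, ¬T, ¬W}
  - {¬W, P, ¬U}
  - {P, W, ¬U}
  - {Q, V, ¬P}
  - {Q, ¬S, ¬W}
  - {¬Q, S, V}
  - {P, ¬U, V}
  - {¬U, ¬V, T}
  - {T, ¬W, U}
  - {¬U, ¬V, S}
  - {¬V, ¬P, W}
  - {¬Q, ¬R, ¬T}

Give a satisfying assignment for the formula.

Try P = False.
Try Q = False.
Try R = True.
  then S is forced to False.
  then V is forced to False.
  then U is forced to False.
The remaining clauses are satisfied by T = False, W = False.
Every clause has at least one true literal under this assignment.

P = F, Q = F, R = T, S = F, T = F, U = F, V = F, W = F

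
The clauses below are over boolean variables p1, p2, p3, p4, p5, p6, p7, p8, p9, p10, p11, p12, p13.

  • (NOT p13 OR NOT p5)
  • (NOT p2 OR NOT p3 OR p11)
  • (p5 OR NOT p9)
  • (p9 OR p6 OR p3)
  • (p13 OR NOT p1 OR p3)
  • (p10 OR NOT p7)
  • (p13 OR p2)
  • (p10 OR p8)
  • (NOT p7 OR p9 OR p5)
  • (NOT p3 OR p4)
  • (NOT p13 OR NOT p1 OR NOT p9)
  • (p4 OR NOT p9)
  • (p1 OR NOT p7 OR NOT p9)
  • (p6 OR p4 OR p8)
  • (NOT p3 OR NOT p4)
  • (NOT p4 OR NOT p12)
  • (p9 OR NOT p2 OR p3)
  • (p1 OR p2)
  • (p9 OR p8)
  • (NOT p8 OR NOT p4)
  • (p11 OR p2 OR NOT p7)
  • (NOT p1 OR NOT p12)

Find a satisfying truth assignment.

p1=F, p2=T, p3=F, p4=T, p5=T, p6=F, p7=F, p8=F, p9=T, p10=T, p11=F, p12=F, p13=F

p7 occurs only negated in the remaining clauses — set p7 = False.
p10 occurs only positively in the remaining clauses — set p10 = True.
Set p1 = False and propagate.
  then p2 is forced to True.
For the remaining variables, p3 = False, p4 = True, p5 = True, p6 = False, p8 = False, p9 = True, p11 = False, p12 = False, p13 = False works.
Every clause has at least one true literal under this assignment.
Check each clause:
  1. (NOT p13 OR NOT p5) — NOT p13 is true.
  2. (NOT p3 OR NOT p2 OR p11) — NOT p3 is true.
  3. (NOT p9 OR p5) — p5 is true.
  4. (p9 OR p3 OR p6) — p9 is true.
  5. (p13 OR NOT p1 OR p3) — NOT p1 is true.
  6. (NOT p7 OR p10) — NOT p7 is true.
  7. (p13 OR p2) — p2 is true.
  8. (p10 OR p8) — p10 is true.
  9. (p9 OR NOT p7 OR p5) — p9 is true.
  10. (NOT p3 OR p4) — p4 is true.
  11. (NOT p1 OR NOT p13 OR NOT p9) — NOT p13 is true.
  12. (p4 OR NOT p9) — p4 is true.
  13. (NOT p9 OR NOT p7 OR p1) — NOT p7 is true.
  14. (p8 OR p6 OR p4) — p4 is true.
  15. (NOT p3 OR NOT p4) — NOT p3 is true.
  16. (NOT p4 OR NOT p12) — NOT p12 is true.
  17. (p3 OR p9 OR NOT p2) — p9 is true.
  18. (p1 OR p2) — p2 is true.
  19. (p8 OR p9) — p9 is true.
  20. (NOT p4 OR NOT p8) — NOT p8 is true.
  21. (p2 OR NOT p7 OR p11) — NOT p7 is true.
  22. (NOT p1 OR NOT p12) — NOT p12 is true.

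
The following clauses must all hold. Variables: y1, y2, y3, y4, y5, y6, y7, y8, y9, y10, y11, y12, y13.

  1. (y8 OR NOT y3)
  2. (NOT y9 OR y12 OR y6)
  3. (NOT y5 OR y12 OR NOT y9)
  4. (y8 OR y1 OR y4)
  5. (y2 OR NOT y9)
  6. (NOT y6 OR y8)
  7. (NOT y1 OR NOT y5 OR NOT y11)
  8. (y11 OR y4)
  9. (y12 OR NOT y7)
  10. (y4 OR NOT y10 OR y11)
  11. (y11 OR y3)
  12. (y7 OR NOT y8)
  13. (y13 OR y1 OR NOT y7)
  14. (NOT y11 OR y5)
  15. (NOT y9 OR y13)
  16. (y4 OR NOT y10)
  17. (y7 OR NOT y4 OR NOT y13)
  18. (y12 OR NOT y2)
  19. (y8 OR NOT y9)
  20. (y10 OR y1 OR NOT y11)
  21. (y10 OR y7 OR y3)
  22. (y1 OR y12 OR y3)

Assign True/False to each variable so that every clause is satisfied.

y9 occurs only negated in the remaining clauses — set y9 = False.
Pure literal: y12 appears only positively; assign y12 = True.
Try y1 = True.
Try y3 = True.
  then y8 is forced to True.
  then y7 is forced to True.
Set y4 = True and propagate.
The remaining clauses are satisfied by y2 = False, y5 = True, y6 = False, y10 = True, y11 = False, y13 = True.
Every clause has at least one true literal under this assignment.
Check each clause:
  1. (y8 OR NOT y3) — y8 is true.
  2. (y6 OR NOT y9 OR y12) — y12 is true.
  3. (NOT y5 OR y12 OR NOT y9) — y12 is true.
  4. (y4 OR y8 OR y1) — y8 is true.
  5. (NOT y9 OR y2) — NOT y9 is true.
  6. (NOT y6 OR y8) — y8 is true.
  7. (NOT y11 OR NOT y1 OR NOT y5) — NOT y11 is true.
  8. (y11 OR y4) — y4 is true.
  9. (y12 OR NOT y7) — y12 is true.
  10. (y11 OR y4 OR NOT y10) — y4 is true.
  11. (y11 OR y3) — y3 is true.
  12. (NOT y8 OR y7) — y7 is true.
  13. (y1 OR NOT y7 OR y13) — y13 is true.
  14. (NOT y11 OR y5) — NOT y11 is true.
  15. (NOT y9 OR y13) — y13 is true.
  16. (NOT y10 OR y4) — y4 is true.
  17. (NOT y13 OR NOT y4 OR y7) — y7 is true.
  18. (NOT y2 OR y12) — y12 is true.
  19. (y8 OR NOT y9) — y8 is true.
  20. (y1 OR NOT y11 OR y10) — y1 is true.
  21. (y10 OR y3 OR y7) — y10 is true.
  22. (y3 OR y1 OR y12) — y1 is true.

y1=T  y2=F  y3=T  y4=T  y5=T  y6=F  y7=T  y8=T  y9=F  y10=T  y11=F  y12=T  y13=T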